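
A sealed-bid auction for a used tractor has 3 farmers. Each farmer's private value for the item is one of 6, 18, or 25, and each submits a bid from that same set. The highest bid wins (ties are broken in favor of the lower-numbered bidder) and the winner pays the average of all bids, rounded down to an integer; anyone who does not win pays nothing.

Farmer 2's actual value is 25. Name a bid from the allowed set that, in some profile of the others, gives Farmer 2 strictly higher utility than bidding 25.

18

Suppose Farmer 1 bids 6 and Farmer 3 bids 6.
Bid 25: wins, pays 12, utility 25 - 12 = 13.
Bid 18: wins, pays 10, utility 25 - 10 = 15.
So bidding 18 beats truth here (15 > 13).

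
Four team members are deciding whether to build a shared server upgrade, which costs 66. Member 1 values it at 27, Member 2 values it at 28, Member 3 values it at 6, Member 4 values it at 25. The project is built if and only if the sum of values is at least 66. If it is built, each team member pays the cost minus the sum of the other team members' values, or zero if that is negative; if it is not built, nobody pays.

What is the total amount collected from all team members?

Total value 86 ≥ cost 66, so it is built.
Member 1: others sum to 59; max(0, 66 - 59) = 7.
Member 2: others sum to 58; max(0, 66 - 58) = 8.
Member 3: others sum to 80; max(0, 66 - 80) = 0.
Member 4: others sum to 61; max(0, 66 - 61) = 5.
Total collected = 7 + 8 + 0 + 5 = 20.

20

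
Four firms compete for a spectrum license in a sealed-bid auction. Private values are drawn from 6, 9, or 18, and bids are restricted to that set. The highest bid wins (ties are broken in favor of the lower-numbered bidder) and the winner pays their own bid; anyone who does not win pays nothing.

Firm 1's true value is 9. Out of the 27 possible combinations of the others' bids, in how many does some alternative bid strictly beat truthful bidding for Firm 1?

1

Others bid (6, 6, 6): truth gives 0; bid 6 gives 3 > 0. Violating.
Others bid (6, 6, 9): truth gives 0; no alternative beats it.
Others bid (6, 6, 18): truth gives 0; no alternative beats it.
(Checking all 27 profiles: 1 has a profitable deviation, 26 do not.)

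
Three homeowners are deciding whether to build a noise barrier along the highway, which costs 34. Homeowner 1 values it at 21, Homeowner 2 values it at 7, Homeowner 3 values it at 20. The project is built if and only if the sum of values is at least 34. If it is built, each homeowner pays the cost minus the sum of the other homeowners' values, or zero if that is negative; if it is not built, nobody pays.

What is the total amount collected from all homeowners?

13

Total value 48 ≥ cost 34, so it is built.
Homeowner 1: others sum to 27; max(0, 34 - 27) = 7.
Homeowner 2: others sum to 41; max(0, 34 - 41) = 0.
Homeowner 3: others sum to 28; max(0, 34 - 28) = 6.
Total collected = 7 + 0 + 6 = 13.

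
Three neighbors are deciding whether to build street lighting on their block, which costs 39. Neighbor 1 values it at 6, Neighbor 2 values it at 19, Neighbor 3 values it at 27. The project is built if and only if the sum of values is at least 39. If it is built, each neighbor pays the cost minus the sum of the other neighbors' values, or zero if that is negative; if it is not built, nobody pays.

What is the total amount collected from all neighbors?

20

Total value 52 ≥ cost 39, so it is built.
Neighbor 1: others sum to 46; max(0, 39 - 46) = 0.
Neighbor 2: others sum to 33; max(0, 39 - 33) = 6.
Neighbor 3: others sum to 25; max(0, 39 - 25) = 14.
Total collected = 0 + 6 + 14 = 20.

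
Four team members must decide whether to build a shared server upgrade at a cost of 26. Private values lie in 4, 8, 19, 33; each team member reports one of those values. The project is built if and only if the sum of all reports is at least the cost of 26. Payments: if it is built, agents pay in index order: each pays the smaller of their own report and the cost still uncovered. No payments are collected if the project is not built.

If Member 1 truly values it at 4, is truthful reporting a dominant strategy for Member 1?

Yes

Check each profile of the others' reports and compare truth against every alternative report.
Others report (4, 4, 19): truth gives 0, best alternative gives -4.
Others report (4, 4, 33): truth gives 0, best alternative gives -4.
Others report (4, 8, 8): truth gives 0, best alternative gives -4.
Others report (4, 8, 19): truth gives 0, best alternative gives -4.
Others report (4, 8, 33): truth gives 0, best alternative gives -4.
Others report (4, 19, 4): truth gives 0, best alternative gives -4.
(Remaining 58 profiles checked similarly; truth is weakly best in each.)
In every case the truthful report is at least as good as any alternative, so it is a dominant strategy.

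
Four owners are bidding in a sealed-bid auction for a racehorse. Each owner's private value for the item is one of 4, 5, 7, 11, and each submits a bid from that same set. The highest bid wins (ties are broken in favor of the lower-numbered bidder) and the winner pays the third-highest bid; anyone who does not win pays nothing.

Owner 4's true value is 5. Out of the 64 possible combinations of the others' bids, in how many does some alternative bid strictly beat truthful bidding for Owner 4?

Others bid (4, 4, 5): truth gives 0; bid 7 gives 1 > 0. Violating.
Others bid (4, 4, 7): truth gives 0; bid 11 gives 1 > 0. Violating.
Others bid (4, 5, 4): truth gives 0; bid 7 gives 1 > 0. Violating.
Others bid (4, 7, 4): truth gives 0; bid 11 gives 1 > 0. Violating.
Others bid (4, 4, 4): truth gives 1; no alternative beats it.
Others bid (4, 4, 11): truth gives 0; no alternative beats it.
(Checking all 64 profiles: 6 have a profitable deviation, 58 do not.)

6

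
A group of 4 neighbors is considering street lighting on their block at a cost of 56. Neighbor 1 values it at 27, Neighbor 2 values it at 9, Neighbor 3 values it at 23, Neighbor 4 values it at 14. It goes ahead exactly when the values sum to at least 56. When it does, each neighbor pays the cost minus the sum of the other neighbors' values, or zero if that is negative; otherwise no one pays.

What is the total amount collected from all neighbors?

Total value 73 ≥ cost 56, so it is built.
Neighbor 1: others sum to 46; max(0, 56 - 46) = 10.
Neighbor 2: others sum to 64; max(0, 56 - 64) = 0.
Neighbor 3: others sum to 50; max(0, 56 - 50) = 6.
Neighbor 4: others sum to 59; max(0, 56 - 59) = 0.
Total collected = 10 + 0 + 6 + 0 = 16.

16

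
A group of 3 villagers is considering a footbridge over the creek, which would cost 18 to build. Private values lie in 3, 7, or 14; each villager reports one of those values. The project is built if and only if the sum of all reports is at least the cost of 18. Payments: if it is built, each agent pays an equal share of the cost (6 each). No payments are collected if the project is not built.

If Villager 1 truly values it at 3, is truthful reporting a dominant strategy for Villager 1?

Check each profile of the others' reports and compare truth against every alternative report.
Others report (7, 7): truth gives 0, best alternative gives -3.
Others report (3, 14): truth gives -3, best alternative gives -3.
Others report (7, 14): truth gives -3, best alternative gives -3.
Others report (14, 3): truth gives -3, best alternative gives -3.
Others report (14, 7): truth gives -3, best alternative gives -3.
Others report (14, 14): truth gives -3, best alternative gives -3.
(Remaining 3 profiles checked similarly; truth is weakly best in each.)
In every case the truthful report is at least as good as any alternative, so it is a dominant strategy.

Yes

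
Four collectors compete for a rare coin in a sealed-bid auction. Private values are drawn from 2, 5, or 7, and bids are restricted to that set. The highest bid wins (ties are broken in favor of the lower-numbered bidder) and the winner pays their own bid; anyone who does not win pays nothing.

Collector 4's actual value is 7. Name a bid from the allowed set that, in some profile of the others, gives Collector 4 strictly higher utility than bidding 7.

5

Suppose Collector 1 bids 2, Collector 2 bids 2 and Collector 3 bids 2.
Bid 7: wins, pays 7, utility 7 - 7 = 0.
Bid 5: wins, pays 5, utility 7 - 5 = 2.
So bidding 5 beats truth here (2 > 0).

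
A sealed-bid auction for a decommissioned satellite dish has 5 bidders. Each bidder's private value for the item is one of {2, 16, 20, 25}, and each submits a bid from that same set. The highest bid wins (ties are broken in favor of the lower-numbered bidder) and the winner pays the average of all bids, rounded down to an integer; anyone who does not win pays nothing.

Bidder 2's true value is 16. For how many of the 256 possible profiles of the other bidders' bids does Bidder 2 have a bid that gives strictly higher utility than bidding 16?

71

Others bid (2, 2, 2, 20): truth gives 0; bid 20 gives 7 > 0. Violating.
Others bid (2, 2, 2, 25): truth gives 0; bid 25 gives 5 > 0. Violating.
Others bid (2, 2, 16, 20): truth gives 0; bid 20 gives 4 > 0. Violating.
Others bid (2, 2, 16, 25): truth gives 0; bid 25 gives 2 > 0. Violating.
Others bid (2, 2, 2, 2): truth gives 12; no alternative beats it.
Others bid (2, 2, 2, 16): truth gives 9; no alternative beats it.
(Checking all 256 profiles: 71 have a profitable deviation, 185 do not.)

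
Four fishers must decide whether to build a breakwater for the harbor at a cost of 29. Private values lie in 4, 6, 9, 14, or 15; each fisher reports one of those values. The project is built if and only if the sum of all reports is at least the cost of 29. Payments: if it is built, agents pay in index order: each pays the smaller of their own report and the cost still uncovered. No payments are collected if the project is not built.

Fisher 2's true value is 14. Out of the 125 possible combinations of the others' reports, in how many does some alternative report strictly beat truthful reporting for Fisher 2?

108

Others report (4, 4, 14): truth gives 0; report 9 gives 5 > 0. Violating.
Others report (4, 4, 15): truth gives 0; report 6 gives 8 > 0. Violating.
Others report (4, 6, 14): truth gives 0; report 6 gives 8 > 0. Violating.
Others report (4, 6, 15): truth gives 0; report 4 gives 10 > 0. Violating.
Others report (4, 4, 4): truth gives 0; no alternative beats it.
Others report (4, 4, 6): truth gives 0; no alternative beats it.
(Checking all 125 profiles: 108 have a profitable deviation, 17 do not.)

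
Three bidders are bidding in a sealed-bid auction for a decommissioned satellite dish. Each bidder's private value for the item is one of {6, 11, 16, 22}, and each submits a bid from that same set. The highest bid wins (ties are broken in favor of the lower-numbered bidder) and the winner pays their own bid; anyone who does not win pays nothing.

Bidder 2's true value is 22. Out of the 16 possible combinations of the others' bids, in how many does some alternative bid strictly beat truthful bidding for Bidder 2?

6

Others bid (6, 6): truth gives 0; bid 11 gives 11 > 0. Violating.
Others bid (6, 11): truth gives 0; bid 11 gives 11 > 0. Violating.
Others bid (6, 16): truth gives 0; bid 16 gives 6 > 0. Violating.
Others bid (11, 6): truth gives 0; bid 16 gives 6 > 0. Violating.
Others bid (6, 22): truth gives 0; no alternative beats it.
Others bid (11, 22): truth gives 0; no alternative beats it.
(Checking all 16 profiles: 6 have a profitable deviation, 10 do not.)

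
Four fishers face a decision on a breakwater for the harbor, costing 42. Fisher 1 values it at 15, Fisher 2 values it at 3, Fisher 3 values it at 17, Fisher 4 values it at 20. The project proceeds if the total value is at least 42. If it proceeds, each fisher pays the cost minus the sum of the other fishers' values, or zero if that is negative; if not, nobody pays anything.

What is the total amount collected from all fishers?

Total value 55 ≥ cost 42, so it is built.
Fisher 1: others sum to 40; max(0, 42 - 40) = 2.
Fisher 2: others sum to 52; max(0, 42 - 52) = 0.
Fisher 3: others sum to 38; max(0, 42 - 38) = 4.
Fisher 4: others sum to 35; max(0, 42 - 35) = 7.
Total collected = 2 + 0 + 4 + 7 = 13.

13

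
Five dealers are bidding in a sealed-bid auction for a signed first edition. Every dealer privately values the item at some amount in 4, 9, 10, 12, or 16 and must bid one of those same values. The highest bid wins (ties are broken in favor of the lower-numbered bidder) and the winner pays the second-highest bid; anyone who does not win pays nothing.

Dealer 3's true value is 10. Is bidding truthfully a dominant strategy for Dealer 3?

Yes

Check each profile of the others' bids and compare truth against every alternative bid.
Others bid (4, 4, 4, 4): truth gives 6, best alternative gives 6.
Others bid (4, 4, 4, 9): truth gives 1, best alternative gives 1.
Others bid (4, 4, 9, 4): truth gives 1, best alternative gives 1.
Others bid (4, 4, 9, 9): truth gives 1, best alternative gives 1.
Others bid (4, 9, 4, 4): truth gives 1, best alternative gives 1.
Others bid (4, 9, 4, 9): truth gives 1, best alternative gives 1.
(Remaining 619 profiles checked similarly; truth is weakly best in each.)
In every case the truthful bid is at least as good as any alternative, so it is a dominant strategy.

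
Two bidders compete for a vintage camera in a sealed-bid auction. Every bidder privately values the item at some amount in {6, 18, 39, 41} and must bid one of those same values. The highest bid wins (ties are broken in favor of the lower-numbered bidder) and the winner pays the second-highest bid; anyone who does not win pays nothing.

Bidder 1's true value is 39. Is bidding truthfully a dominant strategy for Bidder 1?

Yes

Check each profile of the others' bids and compare truth against every alternative bid.
Others bid (6): truth gives 33, best alternative gives 33.
Others bid (18): truth gives 21, best alternative gives 21.
Others bid (39): truth gives 0, best alternative gives 0.
Others bid (41): truth gives 0, best alternative gives 0.
In every case the truthful bid is at least as good as any alternative, so it is a dominant strategy.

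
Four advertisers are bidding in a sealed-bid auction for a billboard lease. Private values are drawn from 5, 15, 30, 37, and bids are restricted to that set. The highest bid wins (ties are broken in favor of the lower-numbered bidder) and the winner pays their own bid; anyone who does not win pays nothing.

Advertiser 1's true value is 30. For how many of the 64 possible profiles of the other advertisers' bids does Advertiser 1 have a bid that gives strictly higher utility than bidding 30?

8

Others bid (5, 5, 5): truth gives 0; bid 5 gives 25 > 0. Violating.
Others bid (5, 5, 15): truth gives 0; bid 15 gives 15 > 0. Violating.
Others bid (5, 15, 5): truth gives 0; bid 15 gives 15 > 0. Violating.
Others bid (5, 15, 15): truth gives 0; bid 15 gives 15 > 0. Violating.
Others bid (5, 5, 30): truth gives 0; no alternative beats it.
Others bid (5, 5, 37): truth gives 0; no alternative beats it.
(Checking all 64 profiles: 8 have a profitable deviation, 56 do not.)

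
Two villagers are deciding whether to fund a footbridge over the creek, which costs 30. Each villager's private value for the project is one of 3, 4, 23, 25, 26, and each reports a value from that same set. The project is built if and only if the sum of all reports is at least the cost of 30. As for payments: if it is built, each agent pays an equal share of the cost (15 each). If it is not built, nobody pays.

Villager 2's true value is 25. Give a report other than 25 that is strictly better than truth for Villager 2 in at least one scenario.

Suppose Villager 1 reports 4.
Report 25: project not built, utility 0.
Report 26: project built, pays 15, utility 25 - 15 = 10.
So reporting 26 beats truth here (10 > 0).

26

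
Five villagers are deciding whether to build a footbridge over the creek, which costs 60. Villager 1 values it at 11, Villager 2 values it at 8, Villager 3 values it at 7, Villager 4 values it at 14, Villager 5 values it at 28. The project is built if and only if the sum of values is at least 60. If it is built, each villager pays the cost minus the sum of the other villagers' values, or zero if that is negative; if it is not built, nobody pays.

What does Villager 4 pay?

Total value 68 ≥ cost 60, so the project is built.
The other villagers' values sum to 54.
Cost minus that sum is 60 - 54 = 6.

6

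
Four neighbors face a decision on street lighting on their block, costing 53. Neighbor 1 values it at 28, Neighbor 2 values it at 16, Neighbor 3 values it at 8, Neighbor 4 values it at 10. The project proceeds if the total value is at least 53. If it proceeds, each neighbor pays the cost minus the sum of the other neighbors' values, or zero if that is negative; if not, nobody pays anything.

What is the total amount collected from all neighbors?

Total value 62 ≥ cost 53, so it is built.
Neighbor 1: others sum to 34; max(0, 53 - 34) = 19.
Neighbor 2: others sum to 46; max(0, 53 - 46) = 7.
Neighbor 3: others sum to 54; max(0, 53 - 54) = 0.
Neighbor 4: others sum to 52; max(0, 53 - 52) = 1.
Total collected = 19 + 7 + 0 + 1 = 27.

27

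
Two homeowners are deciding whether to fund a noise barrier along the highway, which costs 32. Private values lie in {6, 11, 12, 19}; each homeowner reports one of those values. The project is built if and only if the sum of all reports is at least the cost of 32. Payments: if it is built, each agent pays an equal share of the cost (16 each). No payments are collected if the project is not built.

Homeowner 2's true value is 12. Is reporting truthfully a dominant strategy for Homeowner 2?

Check each profile of the others' reports and compare truth against every alternative report.
Others report (6): truth gives 0, best alternative gives 0.
Others report (11): truth gives 0, best alternative gives 0.
Others report (12): truth gives 0, best alternative gives 0.
Others report (19): truth gives 0, best alternative gives 0.
In every case the truthful report is at least as good as any alternative, so it is a dominant strategy.

Yes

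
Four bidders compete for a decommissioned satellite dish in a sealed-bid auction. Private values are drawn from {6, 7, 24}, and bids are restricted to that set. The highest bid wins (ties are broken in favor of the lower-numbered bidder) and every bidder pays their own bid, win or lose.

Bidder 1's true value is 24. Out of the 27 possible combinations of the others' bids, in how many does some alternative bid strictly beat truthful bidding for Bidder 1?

8

Others bid (6, 6, 6): truth gives 0; bid 6 gives 18 > 0. Violating.
Others bid (6, 6, 7): truth gives 0; bid 7 gives 17 > 0. Violating.
Others bid (6, 7, 6): truth gives 0; bid 7 gives 17 > 0. Violating.
Others bid (6, 7, 7): truth gives 0; bid 7 gives 17 > 0. Violating.
Others bid (6, 6, 24): truth gives 0; no alternative beats it.
Others bid (6, 7, 24): truth gives 0; no alternative beats it.
(Checking all 27 profiles: 8 have a profitable deviation, 19 do not.)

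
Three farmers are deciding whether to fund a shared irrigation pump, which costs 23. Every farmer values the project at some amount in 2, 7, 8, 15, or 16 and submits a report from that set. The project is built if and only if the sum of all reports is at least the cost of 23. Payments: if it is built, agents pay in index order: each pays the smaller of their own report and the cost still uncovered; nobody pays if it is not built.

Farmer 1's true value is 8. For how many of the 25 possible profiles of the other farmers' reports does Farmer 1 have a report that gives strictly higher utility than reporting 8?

Others report (2, 15): truth gives 0; report 7 gives 1 > 0. Violating.
Others report (2, 16): truth gives 0; report 7 gives 1 > 0. Violating.
Others report (7, 15): truth gives 0; report 2 gives 6 > 0. Violating.
Others report (7, 16): truth gives 0; report 2 gives 6 > 0. Violating.
Others report (2, 2): truth gives 0; no alternative beats it.
Others report (2, 7): truth gives 0; no alternative beats it.
(Checking all 25 profiles: 17 have a profitable deviation, 8 do not.)

17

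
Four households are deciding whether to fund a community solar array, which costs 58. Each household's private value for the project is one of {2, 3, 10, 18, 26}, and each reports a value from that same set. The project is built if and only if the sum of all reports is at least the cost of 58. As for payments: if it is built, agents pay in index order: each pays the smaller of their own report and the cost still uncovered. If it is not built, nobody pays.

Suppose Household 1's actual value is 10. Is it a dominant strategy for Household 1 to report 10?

No

Consider the case where Household 2 reports 3, Household 3 reports 26 and Household 4 reports 26.
Truthful report 10: project built, pays 10, utility 10 - 10 = 0.
Report 3 instead: project built, pays 3, utility 10 - 3 = 7.
Since 7 > 0, reporting 3 is strictly better here, so truthful reporting is not dominant.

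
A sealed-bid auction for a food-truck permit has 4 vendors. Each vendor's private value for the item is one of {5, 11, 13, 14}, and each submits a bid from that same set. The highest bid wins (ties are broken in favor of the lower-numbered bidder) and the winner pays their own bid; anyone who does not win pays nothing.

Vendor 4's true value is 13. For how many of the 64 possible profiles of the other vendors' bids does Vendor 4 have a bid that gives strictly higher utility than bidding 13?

1

Others bid (5, 5, 5): truth gives 0; bid 11 gives 2 > 0. Violating.
Others bid (5, 5, 11): truth gives 0; no alternative beats it.
Others bid (5, 5, 13): truth gives 0; no alternative beats it.
(Checking all 64 profiles: 1 has a profitable deviation, 63 do not.)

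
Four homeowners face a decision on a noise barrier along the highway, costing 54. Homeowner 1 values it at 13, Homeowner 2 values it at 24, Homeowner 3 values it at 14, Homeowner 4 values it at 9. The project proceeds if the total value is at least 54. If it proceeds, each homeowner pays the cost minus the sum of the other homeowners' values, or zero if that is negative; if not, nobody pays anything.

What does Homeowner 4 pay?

Total value 60 ≥ cost 54, so the project is built.
The other homeowners' values sum to 51.
Cost minus that sum is 54 - 51 = 3.

3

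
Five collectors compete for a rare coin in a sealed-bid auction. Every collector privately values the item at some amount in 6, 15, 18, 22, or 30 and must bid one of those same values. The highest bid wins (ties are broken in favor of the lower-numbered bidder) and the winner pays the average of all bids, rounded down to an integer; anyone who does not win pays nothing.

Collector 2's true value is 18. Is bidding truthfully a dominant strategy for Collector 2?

Consider the case where Collector 1 bids 6, Collector 3 bids 6, Collector 4 bids 6 and Collector 5 bids 6.
Truthful bid 18: wins, pays 8, utility 18 - 8 = 10.
Bid 15 instead: wins, pays 7, utility 18 - 7 = 11.
Since 11 > 10, bidding 15 is strictly better here, so truthful bidding is not dominant.

No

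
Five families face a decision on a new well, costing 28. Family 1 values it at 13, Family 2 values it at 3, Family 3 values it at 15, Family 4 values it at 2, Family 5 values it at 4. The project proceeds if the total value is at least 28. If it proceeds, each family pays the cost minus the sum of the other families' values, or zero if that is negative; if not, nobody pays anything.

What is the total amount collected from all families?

Total value 37 ≥ cost 28, so it is built.
Family 1: others sum to 24; max(0, 28 - 24) = 4.
Family 2: others sum to 34; max(0, 28 - 34) = 0.
Family 3: others sum to 22; max(0, 28 - 22) = 6.
Family 4: others sum to 35; max(0, 28 - 35) = 0.
Family 5: others sum to 33; max(0, 28 - 33) = 0.
Total collected = 4 + 0 + 6 + 0 + 0 = 10.

10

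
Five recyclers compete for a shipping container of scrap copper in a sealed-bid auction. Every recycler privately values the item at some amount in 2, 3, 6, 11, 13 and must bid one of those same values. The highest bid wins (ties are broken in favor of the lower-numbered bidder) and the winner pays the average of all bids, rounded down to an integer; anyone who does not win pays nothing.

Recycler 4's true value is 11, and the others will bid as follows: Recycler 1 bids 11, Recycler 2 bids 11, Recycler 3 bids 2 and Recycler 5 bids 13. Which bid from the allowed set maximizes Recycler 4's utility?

Bid 2: loses, pays 0, utility 0.
Bid 3: loses, pays 0, utility 0.
Bid 6: loses, pays 0, utility 0.
Bid 11: loses, pays 0, utility 0.
Bid 13: wins, pays 10, utility 11 - 10 = 1.
The best choice is 13 with utility 1.

13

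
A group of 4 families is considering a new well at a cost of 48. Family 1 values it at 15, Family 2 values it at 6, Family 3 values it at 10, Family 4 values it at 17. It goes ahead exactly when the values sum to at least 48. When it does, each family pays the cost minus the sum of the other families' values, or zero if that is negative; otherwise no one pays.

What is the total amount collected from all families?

48

Total value 48 ≥ cost 48, so it is built.
Family 1: others sum to 33; max(0, 48 - 33) = 15.
Family 2: others sum to 42; max(0, 48 - 42) = 6.
Family 3: others sum to 38; max(0, 48 - 38) = 10.
Family 4: others sum to 31; max(0, 48 - 31) = 17.
Total collected = 15 + 6 + 10 + 17 = 48.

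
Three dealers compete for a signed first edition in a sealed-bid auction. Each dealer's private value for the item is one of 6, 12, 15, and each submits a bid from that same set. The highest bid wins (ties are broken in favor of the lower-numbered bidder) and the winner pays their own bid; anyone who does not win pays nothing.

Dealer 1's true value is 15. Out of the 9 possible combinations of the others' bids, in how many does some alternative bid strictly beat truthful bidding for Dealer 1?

Others bid (6, 6): truth gives 0; bid 6 gives 9 > 0. Violating.
Others bid (6, 12): truth gives 0; bid 12 gives 3 > 0. Violating.
Others bid (12, 6): truth gives 0; bid 12 gives 3 > 0. Violating.
Others bid (12, 12): truth gives 0; bid 12 gives 3 > 0. Violating.
Others bid (6, 15): truth gives 0; no alternative beats it.
Others bid (12, 15): truth gives 0; no alternative beats it.
(Checking all 9 profiles: 4 have a profitable deviation, 5 do not.)

4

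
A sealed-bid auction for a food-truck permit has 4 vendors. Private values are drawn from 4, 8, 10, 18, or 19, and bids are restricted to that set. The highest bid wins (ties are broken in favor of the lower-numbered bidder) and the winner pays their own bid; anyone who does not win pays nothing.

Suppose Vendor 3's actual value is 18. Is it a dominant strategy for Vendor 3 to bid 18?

No

Consider the case where Vendor 1 bids 4, Vendor 2 bids 4 and Vendor 4 bids 4.
Truthful bid 18: wins, pays 18, utility 18 - 18 = 0.
Bid 8 instead: wins, pays 8, utility 18 - 8 = 10.
Since 10 > 0, bidding 8 is strictly better here, so truthful bidding is not dominant.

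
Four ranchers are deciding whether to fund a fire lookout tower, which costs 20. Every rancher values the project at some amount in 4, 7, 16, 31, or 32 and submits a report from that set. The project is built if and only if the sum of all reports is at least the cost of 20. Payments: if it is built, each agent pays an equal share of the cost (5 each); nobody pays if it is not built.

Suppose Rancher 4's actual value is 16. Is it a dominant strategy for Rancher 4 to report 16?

Check each profile of the others' reports and compare truth against every alternative report.
Others report (4, 4, 4): truth gives 11, best alternative gives 11.
Others report (4, 4, 7): truth gives 11, best alternative gives 11.
Others report (4, 4, 16): truth gives 11, best alternative gives 11.
Others report (4, 4, 31): truth gives 11, best alternative gives 11.
Others report (4, 4, 32): truth gives 11, best alternative gives 11.
Others report (4, 7, 4): truth gives 11, best alternative gives 11.
(Remaining 119 profiles checked similarly; truth is weakly best in each.)
In every case the truthful report is at least as good as any alternative, so it is a dominant strategy.

Yes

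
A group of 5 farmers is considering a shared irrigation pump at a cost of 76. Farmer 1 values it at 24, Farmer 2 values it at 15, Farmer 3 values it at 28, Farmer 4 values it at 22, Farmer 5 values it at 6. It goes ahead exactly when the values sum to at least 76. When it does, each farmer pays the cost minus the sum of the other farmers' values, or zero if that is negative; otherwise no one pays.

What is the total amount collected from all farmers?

Total value 95 ≥ cost 76, so it is built.
Farmer 1: others sum to 71; max(0, 76 - 71) = 5.
Farmer 2: others sum to 80; max(0, 76 - 80) = 0.
Farmer 3: others sum to 67; max(0, 76 - 67) = 9.
Farmer 4: others sum to 73; max(0, 76 - 73) = 3.
Farmer 5: others sum to 89; max(0, 76 - 89) = 0.
Total collected = 5 + 0 + 9 + 3 + 0 = 17.

17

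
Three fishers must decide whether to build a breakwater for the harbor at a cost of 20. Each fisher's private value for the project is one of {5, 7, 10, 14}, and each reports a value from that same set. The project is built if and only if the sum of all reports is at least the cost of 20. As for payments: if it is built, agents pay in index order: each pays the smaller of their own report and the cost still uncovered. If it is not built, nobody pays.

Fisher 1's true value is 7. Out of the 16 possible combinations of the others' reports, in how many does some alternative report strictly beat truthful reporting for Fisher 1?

Others report (5, 10): truth gives 0; report 5 gives 2 > 0. Violating.
Others report (5, 14): truth gives 0; report 5 gives 2 > 0. Violating.
Others report (7, 10): truth gives 0; report 5 gives 2 > 0. Violating.
Others report (7, 14): truth gives 0; report 5 gives 2 > 0. Violating.
Others report (5, 5): truth gives 0; no alternative beats it.
Others report (5, 7): truth gives 0; no alternative beats it.
(Checking all 16 profiles: 12 have a profitable deviation, 4 do not.)

12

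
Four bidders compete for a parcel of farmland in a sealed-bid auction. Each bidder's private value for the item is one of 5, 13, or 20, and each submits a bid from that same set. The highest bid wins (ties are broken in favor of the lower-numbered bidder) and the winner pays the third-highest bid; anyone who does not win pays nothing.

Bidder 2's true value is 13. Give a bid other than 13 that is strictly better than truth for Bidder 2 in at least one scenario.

20

Suppose Bidder 1 bids 5, Bidder 3 bids 5 and Bidder 4 bids 20.
Bid 13: loses, pays 0, utility 0.
Bid 20: wins, pays 5, utility 13 - 5 = 8.
So bidding 20 beats truth here (8 > 0).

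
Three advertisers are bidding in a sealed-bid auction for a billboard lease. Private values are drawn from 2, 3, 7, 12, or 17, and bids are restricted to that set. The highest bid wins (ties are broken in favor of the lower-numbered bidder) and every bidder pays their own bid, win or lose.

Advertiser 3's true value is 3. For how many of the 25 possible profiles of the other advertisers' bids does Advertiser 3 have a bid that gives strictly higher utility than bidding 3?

Others bid (2, 3): truth gives -3; bid 2 gives -2 > -3. Violating.
Others bid (2, 7): truth gives -3; bid 2 gives -2 > -3. Violating.
Others bid (2, 12): truth gives -3; bid 2 gives -2 > -3. Violating.
Others bid (2, 17): truth gives -3; bid 2 gives -2 > -3. Violating.
Others bid (2, 2): truth gives 0; no alternative beats it.
(Checking all 25 profiles: 24 have a profitable deviation, 1 does not.)

24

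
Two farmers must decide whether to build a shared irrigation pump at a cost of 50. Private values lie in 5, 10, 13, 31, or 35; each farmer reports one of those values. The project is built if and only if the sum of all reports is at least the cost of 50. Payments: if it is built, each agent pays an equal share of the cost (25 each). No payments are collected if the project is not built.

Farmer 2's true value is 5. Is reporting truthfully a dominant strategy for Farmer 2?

Yes

Check each profile of the others' reports and compare truth against every alternative report.
Others report (5): truth gives 0, best alternative gives 0.
Others report (10): truth gives 0, best alternative gives 0.
Others report (13): truth gives 0, best alternative gives 0.
Others report (31): truth gives 0, best alternative gives 0.
Others report (35): truth gives 0, best alternative gives 0.
In every case the truthful report is at least as good as any alternative, so it is a dominant strategy.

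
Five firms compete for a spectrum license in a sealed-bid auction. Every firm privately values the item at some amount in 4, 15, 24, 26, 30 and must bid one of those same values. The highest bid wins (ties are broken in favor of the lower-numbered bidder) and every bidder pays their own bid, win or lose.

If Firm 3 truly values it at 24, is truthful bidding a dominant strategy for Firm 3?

No

Consider the case where Firm 1 bids 4, Firm 2 bids 4, Firm 4 bids 4 and Firm 5 bids 4.
Truthful bid 24: wins, pays 24, utility 24 - 24 = 0.
Bid 15 instead: wins, pays 15, utility 24 - 15 = 9.
Since 9 > 0, bidding 15 is strictly better here, so truthful bidding is not dominant.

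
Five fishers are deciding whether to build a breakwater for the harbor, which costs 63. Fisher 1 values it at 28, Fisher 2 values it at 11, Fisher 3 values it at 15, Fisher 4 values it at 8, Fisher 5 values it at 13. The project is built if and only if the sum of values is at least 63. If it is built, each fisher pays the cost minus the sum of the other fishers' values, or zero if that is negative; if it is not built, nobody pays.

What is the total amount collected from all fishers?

20

Total value 75 ≥ cost 63, so it is built.
Fisher 1: others sum to 47; max(0, 63 - 47) = 16.
Fisher 2: others sum to 64; max(0, 63 - 64) = 0.
Fisher 3: others sum to 60; max(0, 63 - 60) = 3.
Fisher 4: others sum to 67; max(0, 63 - 67) = 0.
Fisher 5: others sum to 62; max(0, 63 - 62) = 1.
Total collected = 16 + 0 + 3 + 0 + 1 = 20.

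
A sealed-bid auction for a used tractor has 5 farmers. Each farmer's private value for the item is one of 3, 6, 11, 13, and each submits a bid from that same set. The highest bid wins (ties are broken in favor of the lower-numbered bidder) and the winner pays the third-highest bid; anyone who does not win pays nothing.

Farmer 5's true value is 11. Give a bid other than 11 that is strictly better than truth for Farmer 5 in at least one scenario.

13

Suppose Farmer 1 bids 3, Farmer 2 bids 3, Farmer 3 bids 3 and Farmer 4 bids 11.
Bid 11: loses, pays 0, utility 0.
Bid 13: wins, pays 3, utility 11 - 3 = 8.
So bidding 13 beats truth here (8 > 0).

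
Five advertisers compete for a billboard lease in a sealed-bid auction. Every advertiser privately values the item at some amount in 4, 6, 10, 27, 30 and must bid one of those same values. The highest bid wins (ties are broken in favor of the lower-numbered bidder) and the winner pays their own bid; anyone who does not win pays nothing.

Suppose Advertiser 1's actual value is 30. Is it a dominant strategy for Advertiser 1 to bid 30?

Consider the case where Advertiser 2 bids 4, Advertiser 3 bids 4, Advertiser 4 bids 4 and Advertiser 5 bids 4.
Truthful bid 30: wins, pays 30, utility 30 - 30 = 0.
Bid 4 instead: wins, pays 4, utility 30 - 4 = 26.
Since 26 > 0, bidding 4 is strictly better here, so truthful bidding is not dominant.

No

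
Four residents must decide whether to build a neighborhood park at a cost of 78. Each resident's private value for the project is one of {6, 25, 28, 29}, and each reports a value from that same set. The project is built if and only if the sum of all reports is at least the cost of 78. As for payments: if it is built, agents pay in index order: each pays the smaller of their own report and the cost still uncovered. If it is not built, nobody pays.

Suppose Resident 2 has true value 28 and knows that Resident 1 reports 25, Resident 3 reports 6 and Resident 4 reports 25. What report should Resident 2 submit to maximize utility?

Report 6: project not built, utility 0.
Report 25: project built, pays 25, utility 28 - 25 = 3.
Report 28: project built, pays 28, utility 28 - 28 = 0.
Report 29: project built, pays 29, utility 28 - 29 = -1.
The best choice is 25 with utility 3.

25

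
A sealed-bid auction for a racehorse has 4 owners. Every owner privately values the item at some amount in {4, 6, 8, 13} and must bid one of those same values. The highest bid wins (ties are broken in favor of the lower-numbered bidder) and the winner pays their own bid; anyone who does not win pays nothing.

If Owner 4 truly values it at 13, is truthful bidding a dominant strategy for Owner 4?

No

Consider the case where Owner 1 bids 4, Owner 2 bids 4 and Owner 3 bids 4.
Truthful bid 13: wins, pays 13, utility 13 - 13 = 0.
Bid 6 instead: wins, pays 6, utility 13 - 6 = 7.
Since 7 > 0, bidding 6 is strictly better here, so truthful bidding is not dominant.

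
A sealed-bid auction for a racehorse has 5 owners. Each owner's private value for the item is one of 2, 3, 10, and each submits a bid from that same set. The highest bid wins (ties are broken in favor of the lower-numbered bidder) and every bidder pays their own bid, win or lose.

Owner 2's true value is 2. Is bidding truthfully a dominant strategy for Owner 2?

Consider the case where Owner 1 bids 2, Owner 3 bids 2, Owner 4 bids 2 and Owner 5 bids 2.
Truthful bid 2: loses but pays 2, utility -2.
Bid 3 instead: wins, pays 3, utility 2 - 3 = -1.
Since -1 > -2, bidding 3 is strictly better here, so truthful bidding is not dominant.

No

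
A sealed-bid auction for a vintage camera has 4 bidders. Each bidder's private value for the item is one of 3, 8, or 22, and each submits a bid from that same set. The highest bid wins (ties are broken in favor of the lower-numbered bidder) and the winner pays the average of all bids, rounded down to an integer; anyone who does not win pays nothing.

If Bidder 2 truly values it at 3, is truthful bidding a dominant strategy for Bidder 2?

Yes

Check each profile of the others' bids and compare truth against every alternative bid.
Others bid (3, 8, 8): truth gives 0, best alternative gives -3.
Others bid (3, 3, 8): truth gives 0, best alternative gives -2.
Others bid (3, 8, 3): truth gives 0, best alternative gives -2.
Others bid (3, 3, 3): truth gives 0, best alternative gives -1.
Others bid (3, 3, 22): truth gives 0, best alternative gives 0.
Others bid (3, 8, 22): truth gives 0, best alternative gives 0.
(Remaining 21 profiles checked similarly; truth is weakly best in each.)
In every case the truthful bid is at least as good as any alternative, so it is a dominant strategy.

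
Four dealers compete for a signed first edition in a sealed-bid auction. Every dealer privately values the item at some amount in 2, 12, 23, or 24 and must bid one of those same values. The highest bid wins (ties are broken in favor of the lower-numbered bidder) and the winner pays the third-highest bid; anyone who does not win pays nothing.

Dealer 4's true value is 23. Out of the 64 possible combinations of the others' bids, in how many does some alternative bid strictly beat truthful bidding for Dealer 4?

12

Others bid (2, 2, 23): truth gives 0; bid 24 gives 21 > 0. Violating.
Others bid (2, 12, 23): truth gives 0; bid 24 gives 11 > 0. Violating.
Others bid (2, 23, 2): truth gives 0; bid 24 gives 21 > 0. Violating.
Others bid (2, 23, 12): truth gives 0; bid 24 gives 11 > 0. Violating.
Others bid (2, 2, 2): truth gives 21; no alternative beats it.
Others bid (2, 2, 12): truth gives 21; no alternative beats it.
(Checking all 64 profiles: 12 have a profitable deviation, 52 do not.)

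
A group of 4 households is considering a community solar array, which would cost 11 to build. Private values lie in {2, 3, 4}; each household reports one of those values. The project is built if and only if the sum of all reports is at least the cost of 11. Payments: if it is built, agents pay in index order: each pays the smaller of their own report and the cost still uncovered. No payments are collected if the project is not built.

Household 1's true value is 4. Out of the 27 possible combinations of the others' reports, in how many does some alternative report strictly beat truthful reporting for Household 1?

23

Others report (2, 2, 4): truth gives 0; report 3 gives 1 > 0. Violating.
Others report (2, 3, 3): truth gives 0; report 3 gives 1 > 0. Violating.
Others report (2, 3, 4): truth gives 0; report 2 gives 2 > 0. Violating.
Others report (2, 4, 2): truth gives 0; report 3 gives 1 > 0. Violating.
Others report (2, 2, 2): truth gives 0; no alternative beats it.
Others report (2, 2, 3): truth gives 0; no alternative beats it.
(Checking all 27 profiles: 23 have a profitable deviation, 4 do not.)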